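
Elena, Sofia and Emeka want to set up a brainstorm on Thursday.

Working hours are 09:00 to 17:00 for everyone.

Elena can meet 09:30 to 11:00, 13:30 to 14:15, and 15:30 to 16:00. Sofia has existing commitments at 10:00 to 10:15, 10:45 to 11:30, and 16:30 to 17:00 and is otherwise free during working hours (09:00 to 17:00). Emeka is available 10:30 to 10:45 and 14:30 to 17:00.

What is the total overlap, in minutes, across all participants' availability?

45 minutes

Sofia free within 09:00–17:00: 09:00–10:00, 10:15–10:45, 11:30–16:30.
Elena ∩ Sofia: 09:30–10:00, 10:15–10:45, 13:30–14:15, 15:30–16:00.
Elena ∩ Sofia ∩ Emeka: 10:30–10:45, 15:30–16:00.
Total common minutes: 15 + 30 = 45.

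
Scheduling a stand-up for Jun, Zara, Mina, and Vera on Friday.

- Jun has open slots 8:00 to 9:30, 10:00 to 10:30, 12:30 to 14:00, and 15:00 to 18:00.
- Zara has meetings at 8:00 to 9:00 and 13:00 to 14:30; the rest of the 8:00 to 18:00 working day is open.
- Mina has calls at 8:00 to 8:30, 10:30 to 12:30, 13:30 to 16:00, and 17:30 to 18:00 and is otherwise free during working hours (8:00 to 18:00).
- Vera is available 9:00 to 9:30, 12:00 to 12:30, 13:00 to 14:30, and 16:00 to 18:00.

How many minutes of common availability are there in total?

Zara free within 08:00–18:00: 09:00–13:00, 14:30–18:00.
Mina free within 08:00–18:00: 08:30–10:30, 12:30–13:30, 16:00–17:30.
Jun ∩ Zara: 09:00–09:30, 10:00–10:30, 12:30–13:00, 15:00–18:00.
Jun ∩ Zara ∩ Mina: 09:00–09:30, 10:00–10:30, 12:30–13:00, 16:00–17:30.
Jun ∩ Zara ∩ Mina ∩ Vera: 09:00–09:30, 16:00–17:30.
Total common minutes: 30 + 90 = 120.

120 minutes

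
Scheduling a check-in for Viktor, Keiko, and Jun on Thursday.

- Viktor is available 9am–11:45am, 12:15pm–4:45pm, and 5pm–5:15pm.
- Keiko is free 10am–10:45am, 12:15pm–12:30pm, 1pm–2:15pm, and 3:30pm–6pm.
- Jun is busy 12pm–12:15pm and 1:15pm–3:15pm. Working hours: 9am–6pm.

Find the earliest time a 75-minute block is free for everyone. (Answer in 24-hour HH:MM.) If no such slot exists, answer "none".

15:30

Jun free within 09:00–18:00: 09:00–12:00, 12:15–13:15, 15:15–18:00.
Viktor ∩ Keiko: 10:00–10:45, 12:15–12:30, 13:00–14:15, 15:30–16:45, 17:00–17:15.
Viktor ∩ Keiko ∩ Jun: 10:00–10:45, 12:15–12:30, 13:00–13:15, 15:30–16:45, 17:00–17:15.
Windows ≥ 75 min: 15:30–16:45.
Earliest such window starts at 15:30.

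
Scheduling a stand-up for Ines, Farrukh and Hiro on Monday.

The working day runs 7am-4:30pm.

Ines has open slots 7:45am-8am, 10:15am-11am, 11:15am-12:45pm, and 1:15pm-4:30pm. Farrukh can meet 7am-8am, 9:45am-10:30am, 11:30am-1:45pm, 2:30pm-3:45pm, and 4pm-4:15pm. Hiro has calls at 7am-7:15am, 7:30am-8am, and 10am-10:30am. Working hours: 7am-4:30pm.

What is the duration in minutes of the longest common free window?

Hiro free within 07:00–16:30: 07:15–07:30, 08:00–10:00, 10:30–16:30.
Ines ∩ Farrukh: 07:45–08:00, 10:15–10:30, 11:30–12:45, 13:15–13:45, 14:30–15:45, 16:00–16:15.
Ines ∩ Farrukh ∩ Hiro: 11:30–12:45, 13:15–13:45, 14:30–15:45, 16:00–16:15.
Common window lengths: 75, 30, 75, 15 min; longest is 75.

75 minutes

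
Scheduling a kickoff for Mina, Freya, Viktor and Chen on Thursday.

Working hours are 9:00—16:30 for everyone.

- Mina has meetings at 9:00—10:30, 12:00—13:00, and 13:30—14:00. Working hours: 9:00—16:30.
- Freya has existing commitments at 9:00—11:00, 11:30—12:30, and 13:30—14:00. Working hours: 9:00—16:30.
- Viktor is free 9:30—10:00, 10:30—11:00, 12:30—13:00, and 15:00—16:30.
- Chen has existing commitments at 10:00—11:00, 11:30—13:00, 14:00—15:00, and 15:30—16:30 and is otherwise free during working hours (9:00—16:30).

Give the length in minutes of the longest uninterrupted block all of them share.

Mina free within 09:00–16:30: 10:30–12:00, 13:00–13:30, 14:00–16:30.
Freya free within 09:00–16:30: 11:00–11:30, 12:30–13:30, 14:00–16:30.
Chen free within 09:00–16:30: 09:00–10:00, 11:00–11:30, 13:00–14:00, 15:00–15:30.
Mina ∩ Freya: 11:00–11:30, 13:00–13:30, 14:00–16:30.
Mina ∩ Freya ∩ Viktor: 15:00–16:30.
Mina ∩ Freya ∩ Viktor ∩ Chen: 15:00–15:30.
Single common window of 30 minutes.

30 minutes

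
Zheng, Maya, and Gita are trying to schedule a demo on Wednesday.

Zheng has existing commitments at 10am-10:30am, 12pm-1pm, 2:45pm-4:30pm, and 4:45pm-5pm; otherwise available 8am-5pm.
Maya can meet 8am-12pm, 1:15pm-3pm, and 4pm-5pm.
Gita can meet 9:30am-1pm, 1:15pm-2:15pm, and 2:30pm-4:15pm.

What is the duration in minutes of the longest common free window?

Zheng free within 08:00–17:00: 08:00–10:00, 10:30–12:00, 13:00–14:45, 16:30–16:45.
Zheng ∩ Maya: 08:00–10:00, 10:30–12:00, 13:15–14:45, 16:30–16:45.
Zheng ∩ Maya ∩ Gita: 09:30–10:00, 10:30–12:00, 13:15–14:15, 14:30–14:45.
Common window lengths: 30, 90, 60, 15 min; longest is 90.

90 minutes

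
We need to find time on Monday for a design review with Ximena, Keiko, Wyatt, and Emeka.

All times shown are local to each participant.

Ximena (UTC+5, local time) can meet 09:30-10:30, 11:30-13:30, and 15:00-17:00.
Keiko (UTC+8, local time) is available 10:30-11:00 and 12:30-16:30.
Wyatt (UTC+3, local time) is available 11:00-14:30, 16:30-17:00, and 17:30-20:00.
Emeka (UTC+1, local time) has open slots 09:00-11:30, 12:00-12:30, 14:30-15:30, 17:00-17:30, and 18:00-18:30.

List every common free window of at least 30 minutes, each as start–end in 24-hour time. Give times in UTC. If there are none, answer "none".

Ximena → UTC: 04:30–05:30, 06:30–08:30, 10:00–12:00.
Keiko → UTC: 02:30–03:00, 04:30–08:30.
Wyatt → UTC: 08:00–11:30, 13:30–14:00, 14:30–17:00.
Emeka → UTC: 08:00–10:30, 11:00–11:30, 13:30–14:30, 16:00–16:30, 17:00–17:30.
Ximena ∩ Keiko: 04:30–05:30, 06:30–08:30.
Ximena ∩ Keiko ∩ Wyatt: 08:00–08:30.
Ximena ∩ Keiko ∩ Wyatt ∩ Emeka: 08:00–08:30.
Windows ≥ 30 min: 08:00–08:30.

08:00–08:30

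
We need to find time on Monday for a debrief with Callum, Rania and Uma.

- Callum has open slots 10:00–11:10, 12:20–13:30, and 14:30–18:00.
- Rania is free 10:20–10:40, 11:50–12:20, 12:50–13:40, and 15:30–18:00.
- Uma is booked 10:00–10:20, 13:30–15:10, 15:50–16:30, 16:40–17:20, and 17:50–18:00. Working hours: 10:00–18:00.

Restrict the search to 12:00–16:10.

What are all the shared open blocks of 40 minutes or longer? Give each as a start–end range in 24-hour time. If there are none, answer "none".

Uma free within 10:00–18:00: 10:20–13:30, 15:10–15:50, 16:30–16:40, 17:20–17:50.
Callum ∩ Rania: 10:20–10:40, 12:50–13:30, 15:30–18:00.
Callum ∩ Rania ∩ Uma: 10:20–10:40, 12:50–13:30, 15:30–15:50, 16:30–16:40, 17:20–17:50.
Restricted to 12:00–16:10: 12:50–13:30, 15:30–15:50.
Windows ≥ 40 min: 12:50–13:30.

12:50–13:30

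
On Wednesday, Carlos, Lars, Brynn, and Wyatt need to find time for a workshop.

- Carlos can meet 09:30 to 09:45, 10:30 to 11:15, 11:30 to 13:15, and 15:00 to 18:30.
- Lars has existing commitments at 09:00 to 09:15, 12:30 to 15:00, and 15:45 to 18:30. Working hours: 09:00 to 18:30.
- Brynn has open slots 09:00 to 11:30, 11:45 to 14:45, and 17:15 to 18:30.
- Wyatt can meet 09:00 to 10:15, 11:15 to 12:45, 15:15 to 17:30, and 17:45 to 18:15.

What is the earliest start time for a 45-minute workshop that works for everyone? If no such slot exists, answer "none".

11:45

Lars free within 09:00–18:30: 09:15–12:30, 15:00–15:45.
Carlos ∩ Lars: 09:30–09:45, 10:30–11:15, 11:30–12:30, 15:00–15:45.
Carlos ∩ Lars ∩ Brynn: 09:30–09:45, 10:30–11:15, 11:45–12:30.
Carlos ∩ Lars ∩ Brynn ∩ Wyatt: 09:30–09:45, 11:45–12:30.
Windows ≥ 45 min: 11:45–12:30.
Earliest such window starts at 11:45.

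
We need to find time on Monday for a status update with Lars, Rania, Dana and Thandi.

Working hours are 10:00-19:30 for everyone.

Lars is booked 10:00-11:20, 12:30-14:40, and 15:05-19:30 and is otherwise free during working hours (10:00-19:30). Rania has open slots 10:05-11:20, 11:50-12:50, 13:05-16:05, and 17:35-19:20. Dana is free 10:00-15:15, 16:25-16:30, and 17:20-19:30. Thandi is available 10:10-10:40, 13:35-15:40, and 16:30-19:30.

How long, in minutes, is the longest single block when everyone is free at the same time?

Lars free within 10:00–19:30: 11:20–12:30, 14:40–15:05.
Lars ∩ Rania: 11:50–12:30, 14:40–15:05.
Lars ∩ Rania ∩ Dana: 11:50–12:30, 14:40–15:05.
Lars ∩ Rania ∩ Dana ∩ Thandi: 14:40–15:05.
Single common window of 25 minutes.

25 minutes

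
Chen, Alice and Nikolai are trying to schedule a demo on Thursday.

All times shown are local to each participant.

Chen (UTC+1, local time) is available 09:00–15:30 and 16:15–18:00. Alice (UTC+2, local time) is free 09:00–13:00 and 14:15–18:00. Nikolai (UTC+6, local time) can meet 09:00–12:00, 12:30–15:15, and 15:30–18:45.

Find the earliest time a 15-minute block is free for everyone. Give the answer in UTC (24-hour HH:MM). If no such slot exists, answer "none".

Chen → UTC: 08:00–14:30, 15:15–17:00.
Alice → UTC: 07:00–11:00, 12:15–16:00.
Nikolai → UTC: 03:00–06:00, 06:30–09:15, 09:30–12:45.
Chen ∩ Alice: 08:00–11:00, 12:15–14:30, 15:15–16:00.
Chen ∩ Alice ∩ Nikolai: 08:00–09:15, 09:30–11:00, 12:15–12:45.
Windows ≥ 15 min: 08:00–09:15, 09:30–11:00, 12:15–12:45.
Earliest such window starts at 08:00.

08:00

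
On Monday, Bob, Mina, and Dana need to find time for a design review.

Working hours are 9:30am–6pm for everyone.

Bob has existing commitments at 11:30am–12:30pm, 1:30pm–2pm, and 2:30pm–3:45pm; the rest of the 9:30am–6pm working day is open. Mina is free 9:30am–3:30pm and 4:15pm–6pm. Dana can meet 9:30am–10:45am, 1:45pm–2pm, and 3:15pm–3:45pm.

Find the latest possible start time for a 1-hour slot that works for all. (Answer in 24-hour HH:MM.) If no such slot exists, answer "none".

Bob free within 09:30–18:00: 09:30–11:30, 12:30–13:30, 14:00–14:30, 15:45–18:00.
Bob ∩ Mina: 09:30–11:30, 12:30–13:30, 14:00–14:30, 16:15–18:00.
Bob ∩ Mina ∩ Dana: 09:30–10:45.
Windows ≥ 60 min: 09:30–10:45.
Latest start in the last window 09:30–10:45 is 10:45 − 60 min = 09:45.

09:45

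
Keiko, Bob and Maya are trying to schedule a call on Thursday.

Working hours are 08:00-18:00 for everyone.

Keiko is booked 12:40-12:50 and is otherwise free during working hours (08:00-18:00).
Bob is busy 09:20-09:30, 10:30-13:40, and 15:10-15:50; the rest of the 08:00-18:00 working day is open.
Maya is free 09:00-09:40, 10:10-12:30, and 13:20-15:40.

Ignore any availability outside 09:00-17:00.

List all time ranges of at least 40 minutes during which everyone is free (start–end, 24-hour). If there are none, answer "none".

13:40–15:10

Keiko free within 08:00–18:00: 08:00–12:40, 12:50–18:00.
Bob free within 08:00–18:00: 08:00–09:20, 09:30–10:30, 13:40–15:10, 15:50–18:00.
Keiko ∩ Bob: 08:00–09:20, 09:30–10:30, 13:40–15:10, 15:50–18:00.
Keiko ∩ Bob ∩ Maya: 09:00–09:20, 09:30–09:40, 10:10–10:30, 13:40–15:10.
Restricted to 09:00–17:00: 09:00–09:20, 09:30–09:40, 10:10–10:30, 13:40–15:10.
Windows ≥ 40 min: 13:40–15:10.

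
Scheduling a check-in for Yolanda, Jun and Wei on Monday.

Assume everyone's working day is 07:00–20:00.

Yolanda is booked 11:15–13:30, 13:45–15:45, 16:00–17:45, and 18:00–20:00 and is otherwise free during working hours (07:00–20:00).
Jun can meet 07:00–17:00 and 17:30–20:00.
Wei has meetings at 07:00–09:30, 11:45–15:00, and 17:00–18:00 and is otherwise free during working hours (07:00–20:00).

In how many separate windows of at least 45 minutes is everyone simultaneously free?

1

Yolanda free within 07:00–20:00: 07:00–11:15, 13:30–13:45, 15:45–16:00, 17:45–18:00.
Wei free within 07:00–20:00: 09:30–11:45, 15:00–17:00, 18:00–20:00.
Yolanda ∩ Jun: 07:00–11:15, 13:30–13:45, 15:45–16:00, 17:45–18:00.
Yolanda ∩ Jun ∩ Wei: 09:30–11:15, 15:45–16:00.
Windows ≥ 45 min: 09:30–11:15.
That's 1 window.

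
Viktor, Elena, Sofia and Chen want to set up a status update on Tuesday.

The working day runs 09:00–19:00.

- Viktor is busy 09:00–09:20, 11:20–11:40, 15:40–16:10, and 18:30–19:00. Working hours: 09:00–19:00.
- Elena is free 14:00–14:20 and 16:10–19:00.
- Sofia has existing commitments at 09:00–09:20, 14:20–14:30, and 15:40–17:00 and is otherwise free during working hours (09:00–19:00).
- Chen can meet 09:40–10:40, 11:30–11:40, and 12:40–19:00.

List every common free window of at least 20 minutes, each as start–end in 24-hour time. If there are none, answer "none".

Viktor free within 09:00–19:00: 09:20–11:20, 11:40–15:40, 16:10–18:30.
Sofia free within 09:00–19:00: 09:20–14:20, 14:30–15:40, 17:00–19:00.
Viktor ∩ Elena: 14:00–14:20, 16:10–18:30.
Viktor ∩ Elena ∩ Sofia: 14:00–14:20, 17:00–18:30.
Viktor ∩ Elena ∩ Sofia ∩ Chen: 14:00–14:20, 17:00–18:30.
Windows ≥ 20 min: 14:00–14:20, 17:00–18:30.

14:00–14:20, 17:00–18:30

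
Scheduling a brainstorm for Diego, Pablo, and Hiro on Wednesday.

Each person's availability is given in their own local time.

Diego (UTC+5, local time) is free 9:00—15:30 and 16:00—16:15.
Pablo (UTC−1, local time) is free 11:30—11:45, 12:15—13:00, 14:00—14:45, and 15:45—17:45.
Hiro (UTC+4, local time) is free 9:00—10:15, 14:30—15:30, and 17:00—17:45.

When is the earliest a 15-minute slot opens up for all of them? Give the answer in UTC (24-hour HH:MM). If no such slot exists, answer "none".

Diego → UTC: 04:00–10:30, 11:00–11:15.
Pablo → UTC: 12:30–12:45, 13:15–14:00, 15:00–15:45, 16:45–18:45.
Hiro → UTC: 05:00–06:15, 10:30–11:30, 13:00–13:45.
Diego ∩ Pablo: (none).
Diego ∩ Pablo ∩ Hiro: (none).
Windows ≥ 15 min: (none).

none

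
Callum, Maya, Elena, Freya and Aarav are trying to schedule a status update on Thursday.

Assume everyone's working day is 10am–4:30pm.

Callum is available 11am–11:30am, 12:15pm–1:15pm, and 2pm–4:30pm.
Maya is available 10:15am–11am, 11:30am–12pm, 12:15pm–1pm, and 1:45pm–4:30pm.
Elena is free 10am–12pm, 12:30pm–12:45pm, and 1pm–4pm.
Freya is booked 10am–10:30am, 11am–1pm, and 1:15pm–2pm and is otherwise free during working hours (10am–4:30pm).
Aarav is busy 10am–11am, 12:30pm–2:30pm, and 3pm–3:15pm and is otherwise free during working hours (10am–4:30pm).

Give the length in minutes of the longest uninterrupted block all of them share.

Freya free within 10:00–16:30: 10:30–11:00, 13:00–13:15, 14:00–16:30.
Aarav free within 10:00–16:30: 11:00–12:30, 14:30–15:00, 15:15–16:30.
Callum ∩ Maya: 12:15–13:00, 14:00–16:30.
Callum ∩ Maya ∩ Elena: 12:30–12:45, 14:00–16:00.
Callum ∩ Maya ∩ Elena ∩ Freya: 14:00–16:00.
Callum ∩ Maya ∩ Elena ∩ Freya ∩ Aarav: 14:30–15:00, 15:15–16:00.
Common window lengths: 30, 45 min; longest is 45.

45 minutes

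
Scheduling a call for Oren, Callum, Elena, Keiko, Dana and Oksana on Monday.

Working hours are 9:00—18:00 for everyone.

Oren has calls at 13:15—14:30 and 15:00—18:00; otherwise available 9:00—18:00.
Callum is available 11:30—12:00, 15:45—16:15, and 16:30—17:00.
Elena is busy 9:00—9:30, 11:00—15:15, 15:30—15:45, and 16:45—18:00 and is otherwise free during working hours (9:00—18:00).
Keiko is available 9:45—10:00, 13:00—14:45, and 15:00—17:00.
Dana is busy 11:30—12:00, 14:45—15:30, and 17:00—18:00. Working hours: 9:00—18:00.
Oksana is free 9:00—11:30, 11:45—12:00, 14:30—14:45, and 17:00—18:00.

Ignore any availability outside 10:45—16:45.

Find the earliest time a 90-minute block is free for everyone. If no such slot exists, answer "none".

none

Oren free within 09:00–18:00: 09:00–13:15, 14:30–15:00.
Elena free within 09:00–18:00: 09:30–11:00, 15:15–15:30, 15:45–16:45.
Dana free within 09:00–18:00: 09:00–11:30, 12:00–14:45, 15:30–17:00.
Oren ∩ Callum: 11:30–12:00.
Oren ∩ Callum ∩ Elena: (none).
Oren ∩ Callum ∩ Elena ∩ Keiko: (none).
Oren ∩ Callum ∩ Elena ∩ Keiko ∩ Dana: (none).
Oren ∩ Callum ∩ Elena ∩ Keiko ∩ Dana ∩ Oksana: (none).
Restricted to 10:45–16:45: (none).
Windows ≥ 90 min: (none).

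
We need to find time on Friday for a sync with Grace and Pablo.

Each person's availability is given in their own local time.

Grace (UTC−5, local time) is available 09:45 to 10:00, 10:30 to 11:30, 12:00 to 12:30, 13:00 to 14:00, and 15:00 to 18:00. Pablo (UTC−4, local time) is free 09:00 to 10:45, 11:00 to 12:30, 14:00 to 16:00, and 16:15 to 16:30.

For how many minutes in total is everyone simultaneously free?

135 minutes

Grace → UTC: 14:45–15:00, 15:30–16:30, 17:00–17:30, 18:00–19:00, 20:00–23:00.
Pablo → UTC: 13:00–14:45, 15:00–16:30, 18:00–20:00, 20:15–20:30.
Grace ∩ Pablo: 15:30–16:30, 18:00–19:00, 20:15–20:30.
Total common minutes: 60 + 60 + 15 = 135.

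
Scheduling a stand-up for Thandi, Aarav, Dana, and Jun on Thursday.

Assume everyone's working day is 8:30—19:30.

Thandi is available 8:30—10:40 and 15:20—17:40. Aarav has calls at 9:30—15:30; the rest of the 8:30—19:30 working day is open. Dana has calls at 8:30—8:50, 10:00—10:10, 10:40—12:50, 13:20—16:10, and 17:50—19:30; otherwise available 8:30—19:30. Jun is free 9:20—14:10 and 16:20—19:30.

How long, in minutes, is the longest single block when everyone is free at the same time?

80 minutes

Aarav free within 08:30–19:30: 08:30–09:30, 15:30–19:30.
Dana free within 08:30–19:30: 08:50–10:00, 10:10–10:40, 12:50–13:20, 16:10–17:50.
Thandi ∩ Aarav: 08:30–09:30, 15:30–17:40.
Thandi ∩ Aarav ∩ Dana: 08:50–09:30, 16:10–17:40.
Thandi ∩ Aarav ∩ Dana ∩ Jun: 09:20–09:30, 16:20–17:40.
Common window lengths: 10, 80 min; longest is 80.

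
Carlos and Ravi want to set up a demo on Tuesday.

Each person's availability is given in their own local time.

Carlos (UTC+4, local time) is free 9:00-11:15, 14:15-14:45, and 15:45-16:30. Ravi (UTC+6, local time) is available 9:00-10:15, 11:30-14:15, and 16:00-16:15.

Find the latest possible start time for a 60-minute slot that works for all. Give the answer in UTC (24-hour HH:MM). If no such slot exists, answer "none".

Carlos → UTC: 05:00–07:15, 10:15–10:45, 11:45–12:30.
Ravi → UTC: 03:00–04:15, 05:30–08:15, 10:00–10:15.
Carlos ∩ Ravi: 05:30–07:15.
Windows ≥ 60 min: 05:30–07:15.
Latest start in the last window 05:30–07:15 is 07:15 − 60 min = 06:15.

06:15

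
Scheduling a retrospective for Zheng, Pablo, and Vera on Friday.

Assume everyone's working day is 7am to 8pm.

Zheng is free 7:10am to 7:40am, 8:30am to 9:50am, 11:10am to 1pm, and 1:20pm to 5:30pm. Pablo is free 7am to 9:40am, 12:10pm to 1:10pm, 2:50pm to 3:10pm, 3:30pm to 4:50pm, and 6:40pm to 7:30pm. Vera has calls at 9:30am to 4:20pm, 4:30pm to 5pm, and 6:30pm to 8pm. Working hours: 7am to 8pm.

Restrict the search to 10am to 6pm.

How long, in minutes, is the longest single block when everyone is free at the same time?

10 minutes

Vera free within 07:00–20:00: 07:00–09:30, 16:20–16:30, 17:00–18:30.
Zheng ∩ Pablo: 07:10–07:40, 08:30–09:40, 12:10–13:00, 14:50–15:10, 15:30–16:50.
Zheng ∩ Pablo ∩ Vera: 07:10–07:40, 08:30–09:30, 16:20–16:30.
Restricted to 10:00–18:00: 16:20–16:30.
Single common window of 10 minutes.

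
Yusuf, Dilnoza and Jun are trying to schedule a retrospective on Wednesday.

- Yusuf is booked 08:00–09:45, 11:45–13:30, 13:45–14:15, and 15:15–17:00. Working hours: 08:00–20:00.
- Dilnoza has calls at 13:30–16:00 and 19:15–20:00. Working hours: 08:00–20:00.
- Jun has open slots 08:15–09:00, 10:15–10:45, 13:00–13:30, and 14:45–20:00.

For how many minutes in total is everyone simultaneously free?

Yusuf free within 08:00–20:00: 09:45–11:45, 13:30–13:45, 14:15–15:15, 17:00–20:00.
Dilnoza free within 08:00–20:00: 08:00–13:30, 16:00–19:15.
Yusuf ∩ Dilnoza: 09:45–11:45, 17:00–19:15.
Yusuf ∩ Dilnoza ∩ Jun: 10:15–10:45, 17:00–19:15.
Total common minutes: 30 + 135 = 165.

165 minutes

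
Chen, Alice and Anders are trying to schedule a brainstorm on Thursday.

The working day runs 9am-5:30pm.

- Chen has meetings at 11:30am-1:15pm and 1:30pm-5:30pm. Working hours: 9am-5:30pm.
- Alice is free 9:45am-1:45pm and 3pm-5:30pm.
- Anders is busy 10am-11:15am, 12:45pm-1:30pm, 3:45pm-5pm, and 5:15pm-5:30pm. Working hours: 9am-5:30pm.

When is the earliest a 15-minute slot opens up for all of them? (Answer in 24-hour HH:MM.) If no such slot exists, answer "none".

Chen free within 09:00–17:30: 09:00–11:30, 13:15–13:30.
Anders free within 09:00–17:30: 09:00–10:00, 11:15–12:45, 13:30–15:45, 17:00–17:15.
Chen ∩ Alice: 09:45–11:30, 13:15–13:30.
Chen ∩ Alice ∩ Anders: 09:45–10:00, 11:15–11:30.
Windows ≥ 15 min: 09:45–10:00, 11:15–11:30.
Earliest such window starts at 09:45.

09:45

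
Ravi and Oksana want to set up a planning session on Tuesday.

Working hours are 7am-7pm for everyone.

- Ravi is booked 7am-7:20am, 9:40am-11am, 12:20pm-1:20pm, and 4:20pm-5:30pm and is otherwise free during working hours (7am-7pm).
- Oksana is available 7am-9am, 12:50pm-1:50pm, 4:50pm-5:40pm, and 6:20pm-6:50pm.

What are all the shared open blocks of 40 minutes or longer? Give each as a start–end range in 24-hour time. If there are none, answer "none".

07:20–09:00

Ravi free within 07:00–19:00: 07:20–09:40, 11:00–12:20, 13:20–16:20, 17:30–19:00.
Ravi ∩ Oksana: 07:20–09:00, 13:20–13:50, 17:30–17:40, 18:20–18:50.
Windows ≥ 40 min: 07:20–09:00.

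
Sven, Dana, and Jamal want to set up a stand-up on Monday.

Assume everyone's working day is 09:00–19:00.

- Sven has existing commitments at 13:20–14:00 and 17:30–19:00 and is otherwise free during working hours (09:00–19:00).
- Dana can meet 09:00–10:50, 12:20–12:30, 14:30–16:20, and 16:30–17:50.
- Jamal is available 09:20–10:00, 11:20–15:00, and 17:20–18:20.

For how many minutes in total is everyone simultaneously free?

Sven free within 09:00–19:00: 09:00–13:20, 14:00–17:30.
Sven ∩ Dana: 09:00–10:50, 12:20–12:30, 14:30–16:20, 16:30–17:30.
Sven ∩ Dana ∩ Jamal: 09:20–10:00, 12:20–12:30, 14:30–15:00, 17:20–17:30.
Total common minutes: 40 + 10 + 30 + 10 = 90.

90 minutes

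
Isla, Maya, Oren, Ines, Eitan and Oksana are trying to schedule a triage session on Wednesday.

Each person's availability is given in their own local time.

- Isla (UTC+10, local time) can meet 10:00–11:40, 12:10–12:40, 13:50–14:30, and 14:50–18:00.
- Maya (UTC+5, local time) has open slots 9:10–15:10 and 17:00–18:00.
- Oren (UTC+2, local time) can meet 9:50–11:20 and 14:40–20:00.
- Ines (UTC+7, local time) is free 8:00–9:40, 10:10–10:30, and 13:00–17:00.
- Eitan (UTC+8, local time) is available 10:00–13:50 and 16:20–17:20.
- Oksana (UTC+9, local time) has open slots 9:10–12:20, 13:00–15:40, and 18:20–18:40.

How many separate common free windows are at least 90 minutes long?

0

Isla → UTC: 00:00–01:40, 02:10–02:40, 03:50–04:30, 04:50–08:00.
Maya → UTC: 04:10–10:10, 12:00–13:00.
Oren → UTC: 07:50–09:20, 12:40–18:00.
Ines → UTC: 01:00–02:40, 03:10–03:30, 06:00–10:00.
Eitan → UTC: 02:00–05:50, 08:20–09:20.
Oksana → UTC: 00:10–03:20, 04:00–06:40, 09:20–09:40.
Isla ∩ Maya: 04:10–04:30, 04:50–08:00.
Isla ∩ Maya ∩ Oren: 07:50–08:00.
Isla ∩ Maya ∩ Oren ∩ Ines: 07:50–08:00.
Isla ∩ Maya ∩ Oren ∩ Ines ∩ Eitan: (none).
Isla ∩ Maya ∩ Oren ∩ Ines ∩ Eitan ∩ Oksana: (none).
Windows ≥ 90 min: (none).
That's 0 windows.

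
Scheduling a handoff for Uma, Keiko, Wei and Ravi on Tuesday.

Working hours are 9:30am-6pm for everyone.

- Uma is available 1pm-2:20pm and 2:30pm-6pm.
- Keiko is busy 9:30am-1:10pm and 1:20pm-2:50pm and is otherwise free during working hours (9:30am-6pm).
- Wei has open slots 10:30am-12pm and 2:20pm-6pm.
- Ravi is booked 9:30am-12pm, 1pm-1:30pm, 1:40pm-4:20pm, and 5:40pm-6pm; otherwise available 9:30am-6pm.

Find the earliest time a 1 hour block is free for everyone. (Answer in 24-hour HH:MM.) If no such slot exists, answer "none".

Keiko free within 09:30–18:00: 13:10–13:20, 14:50–18:00.
Ravi free within 09:30–18:00: 12:00–13:00, 13:30–13:40, 16:20–17:40.
Uma ∩ Keiko: 13:10–13:20, 14:50–18:00.
Uma ∩ Keiko ∩ Wei: 14:50–18:00.
Uma ∩ Keiko ∩ Wei ∩ Ravi: 16:20–17:40.
Windows ≥ 60 min: 16:20–17:40.
Earliest such window starts at 16:20.

16:20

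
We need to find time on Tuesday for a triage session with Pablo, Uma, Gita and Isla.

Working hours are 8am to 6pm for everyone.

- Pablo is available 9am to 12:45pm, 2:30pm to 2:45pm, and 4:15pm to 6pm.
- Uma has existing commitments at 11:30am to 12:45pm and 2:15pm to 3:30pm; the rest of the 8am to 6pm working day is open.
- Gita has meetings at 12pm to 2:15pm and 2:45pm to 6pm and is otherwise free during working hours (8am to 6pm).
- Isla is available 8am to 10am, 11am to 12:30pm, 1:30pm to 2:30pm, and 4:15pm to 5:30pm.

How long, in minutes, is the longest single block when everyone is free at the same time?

Uma free within 08:00–18:00: 08:00–11:30, 12:45–14:15, 15:30–18:00.
Gita free within 08:00–18:00: 08:00–12:00, 14:15–14:45.
Pablo ∩ Uma: 09:00–11:30, 16:15–18:00.
Pablo ∩ Uma ∩ Gita: 09:00–11:30.
Pablo ∩ Uma ∩ Gita ∩ Isla: 09:00–10:00, 11:00–11:30.
Common window lengths: 60, 30 min; longest is 60.

60 minutes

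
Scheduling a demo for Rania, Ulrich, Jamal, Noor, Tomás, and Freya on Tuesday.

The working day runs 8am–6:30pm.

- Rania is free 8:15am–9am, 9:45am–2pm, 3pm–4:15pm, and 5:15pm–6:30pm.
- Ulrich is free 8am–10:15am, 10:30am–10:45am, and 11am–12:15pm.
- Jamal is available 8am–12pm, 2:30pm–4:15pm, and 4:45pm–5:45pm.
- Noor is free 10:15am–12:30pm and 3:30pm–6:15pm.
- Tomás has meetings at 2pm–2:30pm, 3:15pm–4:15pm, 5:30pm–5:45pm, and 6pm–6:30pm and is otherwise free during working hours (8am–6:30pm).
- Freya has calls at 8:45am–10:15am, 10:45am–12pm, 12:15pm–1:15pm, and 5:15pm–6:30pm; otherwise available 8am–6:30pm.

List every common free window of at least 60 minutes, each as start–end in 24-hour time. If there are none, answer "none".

none

Tomás free within 08:00–18:30: 08:00–14:00, 14:30–15:15, 16:15–17:30, 17:45–18:00.
Freya free within 08:00–18:30: 08:00–08:45, 10:15–10:45, 12:00–12:15, 13:15–17:15.
Rania ∩ Ulrich: 08:15–09:00, 09:45–10:15, 10:30–10:45, 11:00–12:15.
Rania ∩ Ulrich ∩ Jamal: 08:15–09:00, 09:45–10:15, 10:30–10:45, 11:00–12:00.
Rania ∩ Ulrich ∩ Jamal ∩ Noor: 10:30–10:45, 11:00–12:00.
Rania ∩ Ulrich ∩ Jamal ∩ Noor ∩ Tomás: 10:30–10:45, 11:00–12:00.
Rania ∩ Ulrich ∩ Jamal ∩ Noor ∩ Tomás ∩ Freya: 10:30–10:45.
Windows ≥ 60 min: (none).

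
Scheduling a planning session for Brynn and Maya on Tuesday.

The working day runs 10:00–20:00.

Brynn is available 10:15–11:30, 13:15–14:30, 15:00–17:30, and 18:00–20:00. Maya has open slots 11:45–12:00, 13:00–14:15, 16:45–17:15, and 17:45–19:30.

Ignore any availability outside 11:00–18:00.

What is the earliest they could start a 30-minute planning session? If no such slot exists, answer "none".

Brynn ∩ Maya: 13:15–14:15, 16:45–17:15, 18:00–19:30.
Restricted to 11:00–18:00: 13:15–14:15, 16:45–17:15.
Windows ≥ 30 min: 13:15–14:15, 16:45–17:15.
Earliest such window starts at 13:15.

13:15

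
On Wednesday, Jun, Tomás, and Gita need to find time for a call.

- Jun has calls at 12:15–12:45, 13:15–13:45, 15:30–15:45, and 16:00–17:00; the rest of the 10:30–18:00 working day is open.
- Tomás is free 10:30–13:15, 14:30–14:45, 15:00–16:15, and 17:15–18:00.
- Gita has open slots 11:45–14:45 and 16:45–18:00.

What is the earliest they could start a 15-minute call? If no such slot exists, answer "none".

11:45

Jun free within 10:30–18:00: 10:30–12:15, 12:45–13:15, 13:45–15:30, 15:45–16:00, 17:00–18:00.
Jun ∩ Tomás: 10:30–12:15, 12:45–13:15, 14:30–14:45, 15:00–15:30, 15:45–16:00, 17:15–18:00.
Jun ∩ Tomás ∩ Gita: 11:45–12:15, 12:45–13:15, 14:30–14:45, 17:15–18:00.
Windows ≥ 15 min: 11:45–12:15, 12:45–13:15, 14:30–14:45, 17:15–18:00.
Earliest such window starts at 11:45.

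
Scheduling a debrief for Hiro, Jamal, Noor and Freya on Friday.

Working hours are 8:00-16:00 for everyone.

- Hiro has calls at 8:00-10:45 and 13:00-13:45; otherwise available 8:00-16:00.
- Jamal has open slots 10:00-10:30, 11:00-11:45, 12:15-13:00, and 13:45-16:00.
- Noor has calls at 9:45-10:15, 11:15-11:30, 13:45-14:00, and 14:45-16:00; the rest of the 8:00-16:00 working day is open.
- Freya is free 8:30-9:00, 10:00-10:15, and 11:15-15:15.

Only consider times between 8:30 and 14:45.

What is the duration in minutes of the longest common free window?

45 minutes

Hiro free within 08:00–16:00: 10:45–13:00, 13:45–16:00.
Noor free within 08:00–16:00: 08:00–09:45, 10:15–11:15, 11:30–13:45, 14:00–14:45.
Hiro ∩ Jamal: 11:00–11:45, 12:15–13:00, 13:45–16:00.
Hiro ∩ Jamal ∩ Noor: 11:00–11:15, 11:30–11:45, 12:15–13:00, 14:00–14:45.
Hiro ∩ Jamal ∩ Noor ∩ Freya: 11:30–11:45, 12:15–13:00, 14:00–14:45.
Restricted to 08:30–14:45: 11:30–11:45, 12:15–13:00, 14:00–14:45.
Common window lengths: 15, 45, 45 min; longest is 45.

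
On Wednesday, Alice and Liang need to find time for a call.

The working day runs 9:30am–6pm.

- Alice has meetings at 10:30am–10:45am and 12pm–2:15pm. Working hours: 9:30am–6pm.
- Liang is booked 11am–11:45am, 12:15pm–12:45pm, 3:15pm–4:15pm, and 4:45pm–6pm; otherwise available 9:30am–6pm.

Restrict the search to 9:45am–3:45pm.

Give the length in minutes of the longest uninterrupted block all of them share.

60 minutes

Alice free within 09:30–18:00: 09:30–10:30, 10:45–12:00, 14:15–18:00.
Liang free within 09:30–18:00: 09:30–11:00, 11:45–12:15, 12:45–15:15, 16:15–16:45.
Alice ∩ Liang: 09:30–10:30, 10:45–11:00, 11:45–12:00, 14:15–15:15, 16:15–16:45.
Restricted to 09:45–15:45: 09:45–10:30, 10:45–11:00, 11:45–12:00, 14:15–15:15.
Common window lengths: 45, 15, 15, 60 min; longest is 60.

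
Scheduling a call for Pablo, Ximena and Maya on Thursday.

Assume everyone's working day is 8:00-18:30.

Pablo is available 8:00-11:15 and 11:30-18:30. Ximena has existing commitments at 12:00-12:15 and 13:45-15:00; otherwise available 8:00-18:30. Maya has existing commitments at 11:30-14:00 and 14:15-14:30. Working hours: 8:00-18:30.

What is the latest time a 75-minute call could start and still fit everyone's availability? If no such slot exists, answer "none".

Ximena free within 08:00–18:30: 08:00–12:00, 12:15–13:45, 15:00–18:30.
Maya free within 08:00–18:30: 08:00–11:30, 14:00–14:15, 14:30–18:30.
Pablo ∩ Ximena: 08:00–11:15, 11:30–12:00, 12:15–13:45, 15:00–18:30.
Pablo ∩ Ximena ∩ Maya: 08:00–11:15, 15:00–18:30.
Windows ≥ 75 min: 08:00–11:15, 15:00–18:30.
Latest start in the last window 15:00–18:30 is 18:30 − 75 min = 17:15.

17:15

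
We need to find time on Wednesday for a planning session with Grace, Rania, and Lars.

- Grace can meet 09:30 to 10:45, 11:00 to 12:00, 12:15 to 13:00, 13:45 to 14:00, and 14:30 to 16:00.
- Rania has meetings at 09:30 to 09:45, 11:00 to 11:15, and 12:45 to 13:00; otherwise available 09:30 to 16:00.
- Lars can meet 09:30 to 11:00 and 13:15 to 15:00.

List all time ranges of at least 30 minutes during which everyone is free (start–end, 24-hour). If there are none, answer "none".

Rania free within 09:30–16:00: 09:45–11:00, 11:15–12:45, 13:00–16:00.
Grace ∩ Rania: 09:45–10:45, 11:15–12:00, 12:15–12:45, 13:45–14:00, 14:30–16:00.
Grace ∩ Rania ∩ Lars: 09:45–10:45, 13:45–14:00, 14:30–15:00.
Windows ≥ 30 min: 09:45–10:45, 14:30–15:00.

09:45–10:45, 14:30–15:00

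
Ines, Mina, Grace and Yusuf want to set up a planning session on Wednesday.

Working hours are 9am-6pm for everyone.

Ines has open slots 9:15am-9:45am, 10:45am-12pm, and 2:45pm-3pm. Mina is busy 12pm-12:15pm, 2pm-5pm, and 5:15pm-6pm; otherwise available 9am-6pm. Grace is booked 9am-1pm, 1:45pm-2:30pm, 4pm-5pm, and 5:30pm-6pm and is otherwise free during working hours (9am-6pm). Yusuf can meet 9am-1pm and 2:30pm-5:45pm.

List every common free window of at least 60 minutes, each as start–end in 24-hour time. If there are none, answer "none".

Mina free within 09:00–18:00: 09:00–12:00, 12:15–14:00, 17:00–17:15.
Grace free within 09:00–18:00: 13:00–13:45, 14:30–16:00, 17:00–17:30.
Ines ∩ Mina: 09:15–09:45, 10:45–12:00.
Ines ∩ Mina ∩ Grace: (none).
Ines ∩ Mina ∩ Grace ∩ Yusuf: (none).
Windows ≥ 60 min: (none).

none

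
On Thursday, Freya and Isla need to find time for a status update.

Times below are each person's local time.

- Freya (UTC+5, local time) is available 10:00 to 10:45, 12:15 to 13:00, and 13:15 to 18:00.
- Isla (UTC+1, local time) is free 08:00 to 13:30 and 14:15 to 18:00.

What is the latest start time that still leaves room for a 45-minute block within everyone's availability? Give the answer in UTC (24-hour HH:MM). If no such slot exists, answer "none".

11:45

Freya → UTC: 05:00–05:45, 07:15–08:00, 08:15–13:00.
Isla → UTC: 07:00–12:30, 13:15–17:00.
Freya ∩ Isla: 07:15–08:00, 08:15–12:30.
Windows ≥ 45 min: 07:15–08:00, 08:15–12:30.
Latest start in the last window 08:15–12:30 is 12:30 − 45 min = 11:45.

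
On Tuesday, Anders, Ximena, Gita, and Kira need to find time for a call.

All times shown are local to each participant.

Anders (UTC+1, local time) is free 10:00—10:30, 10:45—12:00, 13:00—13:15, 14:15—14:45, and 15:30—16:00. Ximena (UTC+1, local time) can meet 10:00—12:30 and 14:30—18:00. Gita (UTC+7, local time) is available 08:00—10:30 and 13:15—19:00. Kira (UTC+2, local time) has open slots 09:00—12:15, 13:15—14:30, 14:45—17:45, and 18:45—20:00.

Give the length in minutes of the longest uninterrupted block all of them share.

30 minutes

Anders → UTC: 09:00–09:30, 09:45–11:00, 12:00–12:15, 13:15–13:45, 14:30–15:00.
Ximena → UTC: 09:00–11:30, 13:30–17:00.
Gita → UTC: 01:00–03:30, 06:15–12:00.
Kira → UTC: 07:00–10:15, 11:15–12:30, 12:45–15:45, 16:45–18:00.
Anders ∩ Ximena: 09:00–09:30, 09:45–11:00, 13:30–13:45, 14:30–15:00.
Anders ∩ Ximena ∩ Gita: 09:00–09:30, 09:45–11:00.
Anders ∩ Ximena ∩ Gita ∩ Kira: 09:00–09:30, 09:45–10:15.
Common window lengths: 30, 30 min; longest is 30.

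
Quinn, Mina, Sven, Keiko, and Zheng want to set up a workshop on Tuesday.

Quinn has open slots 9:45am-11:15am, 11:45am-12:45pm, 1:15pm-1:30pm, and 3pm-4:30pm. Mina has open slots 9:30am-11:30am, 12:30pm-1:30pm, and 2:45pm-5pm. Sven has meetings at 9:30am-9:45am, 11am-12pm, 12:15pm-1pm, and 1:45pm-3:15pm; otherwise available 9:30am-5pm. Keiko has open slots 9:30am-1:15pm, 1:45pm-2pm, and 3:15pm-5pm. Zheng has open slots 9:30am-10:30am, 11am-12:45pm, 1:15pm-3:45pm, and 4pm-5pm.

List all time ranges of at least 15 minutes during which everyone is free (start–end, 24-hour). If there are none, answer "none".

09:45–10:30, 15:15–15:45, 16:00–16:30

Sven free within 09:30–17:00: 09:45–11:00, 12:00–12:15, 13:00–13:45, 15:15–17:00.
Quinn ∩ Mina: 09:45–11:15, 12:30–12:45, 13:15–13:30, 15:00–16:30.
Quinn ∩ Mina ∩ Sven: 09:45–11:00, 13:15–13:30, 15:15–16:30.
Quinn ∩ Mina ∩ Sven ∩ Keiko: 09:45–11:00, 15:15–16:30.
Quinn ∩ Mina ∩ Sven ∩ Keiko ∩ Zheng: 09:45–10:30, 15:15–15:45, 16:00–16:30.
Windows ≥ 15 min: 09:45–10:30, 15:15–15:45, 16:00–16:30.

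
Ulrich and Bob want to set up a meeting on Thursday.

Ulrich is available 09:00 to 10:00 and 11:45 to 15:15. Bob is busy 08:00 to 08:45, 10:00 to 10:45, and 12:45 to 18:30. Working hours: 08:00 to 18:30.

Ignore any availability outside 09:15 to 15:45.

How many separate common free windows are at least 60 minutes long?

Bob free within 08:00–18:30: 08:45–10:00, 10:45–12:45.
Ulrich ∩ Bob: 09:00–10:00, 11:45–12:45.
Restricted to 09:15–15:45: 09:15–10:00, 11:45–12:45.
Windows ≥ 60 min: 11:45–12:45.
That's 1 window.

1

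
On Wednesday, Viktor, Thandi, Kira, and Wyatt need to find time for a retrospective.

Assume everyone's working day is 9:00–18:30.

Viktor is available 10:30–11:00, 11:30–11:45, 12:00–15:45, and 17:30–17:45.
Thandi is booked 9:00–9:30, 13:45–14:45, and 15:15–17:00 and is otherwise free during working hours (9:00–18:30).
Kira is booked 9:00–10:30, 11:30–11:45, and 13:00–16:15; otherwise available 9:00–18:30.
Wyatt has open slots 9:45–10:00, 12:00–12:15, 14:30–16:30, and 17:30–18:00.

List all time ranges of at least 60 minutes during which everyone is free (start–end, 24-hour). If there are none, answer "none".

none

Thandi free within 09:00–18:30: 09:30–13:45, 14:45–15:15, 17:00–18:30.
Kira free within 09:00–18:30: 10:30–11:30, 11:45–13:00, 16:15–18:30.
Viktor ∩ Thandi: 10:30–11:00, 11:30–11:45, 12:00–13:45, 14:45–15:15, 17:30–17:45.
Viktor ∩ Thandi ∩ Kira: 10:30–11:00, 12:00–13:00, 17:30–17:45.
Viktor ∩ Thandi ∩ Kira ∩ Wyatt: 12:00–12:15, 17:30–17:45.
Windows ≥ 60 min: (none).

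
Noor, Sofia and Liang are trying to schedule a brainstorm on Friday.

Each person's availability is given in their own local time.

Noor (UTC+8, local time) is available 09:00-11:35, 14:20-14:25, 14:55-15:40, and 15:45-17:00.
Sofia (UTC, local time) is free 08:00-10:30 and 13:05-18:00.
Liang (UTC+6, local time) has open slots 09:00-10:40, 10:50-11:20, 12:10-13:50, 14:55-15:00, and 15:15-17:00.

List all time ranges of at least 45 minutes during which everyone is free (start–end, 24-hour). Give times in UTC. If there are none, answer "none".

none

Noor → UTC: 01:00–03:35, 06:20–06:25, 06:55–07:40, 07:45–09:00.
Sofia → UTC: 08:00–10:30, 13:05–18:00.
Liang → UTC: 03:00–04:40, 04:50–05:20, 06:10–07:50, 08:55–09:00, 09:15–11:00.
Noor ∩ Sofia: 08:00–09:00.
Noor ∩ Sofia ∩ Liang: 08:55–09:00.
Windows ≥ 45 min: (none).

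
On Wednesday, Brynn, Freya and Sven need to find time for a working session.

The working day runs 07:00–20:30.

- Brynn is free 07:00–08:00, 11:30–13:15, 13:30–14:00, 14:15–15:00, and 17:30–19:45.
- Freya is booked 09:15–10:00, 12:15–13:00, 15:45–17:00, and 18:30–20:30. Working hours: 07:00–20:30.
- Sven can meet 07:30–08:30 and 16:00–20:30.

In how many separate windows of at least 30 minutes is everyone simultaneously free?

Freya free within 07:00–20:30: 07:00–09:15, 10:00–12:15, 13:00–15:45, 17:00–18:30.
Brynn ∩ Freya: 07:00–08:00, 11:30–12:15, 13:00–13:15, 13:30–14:00, 14:15–15:00, 17:30–18:30.
Brynn ∩ Freya ∩ Sven: 07:30–08:00, 17:30–18:30.
Windows ≥ 30 min: 07:30–08:00, 17:30–18:30.
That's 2 windows.

2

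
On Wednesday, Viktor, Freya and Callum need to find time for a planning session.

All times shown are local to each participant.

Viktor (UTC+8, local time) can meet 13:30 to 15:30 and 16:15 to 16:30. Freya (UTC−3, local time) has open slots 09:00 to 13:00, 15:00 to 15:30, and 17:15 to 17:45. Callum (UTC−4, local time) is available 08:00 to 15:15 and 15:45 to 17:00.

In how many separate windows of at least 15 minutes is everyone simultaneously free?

0

Viktor → UTC: 05:30–07:30, 08:15–08:30.
Freya → UTC: 12:00–16:00, 18:00–18:30, 20:15–20:45.
Callum → UTC: 12:00–19:15, 19:45–21:00.
Viktor ∩ Freya: (none).
Viktor ∩ Freya ∩ Callum: (none).
Windows ≥ 15 min: (none).
That's 0 windows.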